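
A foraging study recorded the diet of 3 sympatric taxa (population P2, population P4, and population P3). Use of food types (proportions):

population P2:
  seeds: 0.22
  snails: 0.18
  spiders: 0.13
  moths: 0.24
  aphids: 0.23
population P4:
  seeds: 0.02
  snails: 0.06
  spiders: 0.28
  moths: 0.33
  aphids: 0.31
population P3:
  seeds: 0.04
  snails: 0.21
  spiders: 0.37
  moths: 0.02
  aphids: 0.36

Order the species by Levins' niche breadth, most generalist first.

Σp_P2ᵢ² = 0.22² + 0.18² + 0.13² + 0.24² + 0.23² = 0.0484 + 0.0324 + 0.0169 + 0.0576 + 0.0529 = 0.2082
B_P2 = 1 / 0.2082 = 4.8031
Σp_P4ᵢ² = 0.02² + 0.06² + 0.28² + 0.33² + 0.31² = 0.0004 + 0.0036 + 0.0784 + 0.1089 + 0.0961 = 0.2874
B_P4 = 1 / 0.2874 = 3.4795
Σp_P3ᵢ² = 0.04² + 0.21² + 0.37² + 0.02² + 0.36² = 0.0016 + 0.0441 + 0.1369 + 0.0004 + 0.1296 = 0.3126
B_P3 = 1 / 0.3126 = 3.1990
Ranking by B (broadest → narrowest): population P2 (4.80) > population P4 (3.48) > population P3 (3.20)

population P2 > population P4 > population P3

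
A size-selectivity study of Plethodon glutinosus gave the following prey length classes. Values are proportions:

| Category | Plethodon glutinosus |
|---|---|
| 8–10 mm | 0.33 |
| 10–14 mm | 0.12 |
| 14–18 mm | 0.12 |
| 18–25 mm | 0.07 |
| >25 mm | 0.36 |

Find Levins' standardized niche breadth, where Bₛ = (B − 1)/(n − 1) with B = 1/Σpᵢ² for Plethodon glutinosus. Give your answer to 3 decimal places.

0.668

Σpᵢ² = 0.33² + 0.12² + 0.12² + 0.07² + 0.36² = 0.1089 + 0.0144 + 0.0144 + 0.0049 + 0.1296 = 0.2722
B = 1 / 0.2722 = 3.67377
Bₛ = (B − 1)/(n − 1) = (3.67377 − 1)/(5 − 1) = 2.67377/4 = 0.66844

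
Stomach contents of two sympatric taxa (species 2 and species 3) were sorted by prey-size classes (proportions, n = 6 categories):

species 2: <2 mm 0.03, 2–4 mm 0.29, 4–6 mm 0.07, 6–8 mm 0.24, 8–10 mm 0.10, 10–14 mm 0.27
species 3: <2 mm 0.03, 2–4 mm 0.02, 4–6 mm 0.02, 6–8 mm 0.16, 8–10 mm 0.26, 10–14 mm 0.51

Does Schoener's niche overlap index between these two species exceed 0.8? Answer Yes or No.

Σ|p₁ᵢ − p₂ᵢ| = 0.00 + 0.27 + 0.05 + 0.08 + 0.16 + 0.24 = 0.80
D = 1 − ½ × 0.80 = 1 − 0.400 = 0.6000
D = 0.6000 < 0.8 → No.

No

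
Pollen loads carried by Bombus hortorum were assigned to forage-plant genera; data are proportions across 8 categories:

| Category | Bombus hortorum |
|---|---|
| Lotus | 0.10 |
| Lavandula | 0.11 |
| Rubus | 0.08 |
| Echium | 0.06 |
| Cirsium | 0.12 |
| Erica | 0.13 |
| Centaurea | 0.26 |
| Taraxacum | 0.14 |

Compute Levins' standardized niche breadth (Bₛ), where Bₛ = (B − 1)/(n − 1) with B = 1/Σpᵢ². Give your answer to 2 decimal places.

0.81

Σpᵢ² = 0.10² + 0.11² + 0.08² + 0.06² + 0.12² + 0.13² + 0.26² + 0.14² = 0.0100 + 0.0121 + 0.0064 + 0.0036 + 0.0144 + 0.0169 + 0.0676 + 0.0196 = 0.1506
B = 1 / 0.1506 = 6.6401
Bₛ = (B − 1)/(n − 1) = (6.6401 − 1)/(8 − 1) = 5.6401/7 = 0.8057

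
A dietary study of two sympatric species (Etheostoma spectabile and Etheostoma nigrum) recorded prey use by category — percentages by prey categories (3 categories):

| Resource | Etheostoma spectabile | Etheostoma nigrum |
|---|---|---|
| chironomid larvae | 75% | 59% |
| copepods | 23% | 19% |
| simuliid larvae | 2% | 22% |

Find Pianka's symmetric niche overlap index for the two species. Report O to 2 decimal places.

0.95

Convert percentages to proportions (divide by 100).
Σ p₁ᵢp₂ᵢ = 0.4425 + 0.0437 + 0.0044 = 0.4906
Σp_1ᵢ² = 0.75² + 0.23² + 0.02² = 0.5625 + 0.0529 + 0.0004 = 0.6158
Σp_2ᵢ² = 0.59² + 0.19² + 0.22² = 0.3481 + 0.0361 + 0.0484 = 0.4326
O = 0.4906 / √(0.6158 × 0.4326) = 0.4906 / 0.51613 = 0.9505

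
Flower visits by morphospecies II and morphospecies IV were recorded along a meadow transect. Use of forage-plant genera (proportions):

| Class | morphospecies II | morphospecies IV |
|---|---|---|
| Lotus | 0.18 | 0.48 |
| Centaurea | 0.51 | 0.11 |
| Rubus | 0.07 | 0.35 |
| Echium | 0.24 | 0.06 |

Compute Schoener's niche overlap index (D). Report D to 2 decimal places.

Σ|p₁ᵢ − p₂ᵢ| = 0.30 + 0.40 + 0.28 + 0.18 = 1.16
D = 1 − ½ × 1.16 = 1 − 0.580 = 0.4200

0.42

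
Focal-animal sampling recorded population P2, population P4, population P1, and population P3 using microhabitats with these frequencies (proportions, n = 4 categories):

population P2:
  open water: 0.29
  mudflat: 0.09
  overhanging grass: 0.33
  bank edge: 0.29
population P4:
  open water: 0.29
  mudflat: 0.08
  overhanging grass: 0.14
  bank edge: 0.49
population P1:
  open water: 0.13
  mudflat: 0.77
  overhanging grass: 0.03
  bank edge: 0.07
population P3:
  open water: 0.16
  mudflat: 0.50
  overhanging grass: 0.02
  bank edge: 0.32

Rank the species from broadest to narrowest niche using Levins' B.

population P2 > population P4 > population P3 > population P1

Σp_P2ᵢ² = 0.29² + 0.09² + 0.33² + 0.29² = 0.0841 + 0.0081 + 0.1089 + 0.0841 = 0.2852
B_P2 = 1 / 0.2852 = 3.5063
Σp_P4ᵢ² = 0.29² + 0.08² + 0.14² + 0.49² = 0.0841 + 0.0064 + 0.0196 + 0.2401 = 0.3502
B_P4 = 1 / 0.3502 = 2.8555
Σp_P1ᵢ² = 0.13² + 0.77² + 0.03² + 0.07² = 0.0169 + 0.5929 + 0.0009 + 0.0049 = 0.6156
B_P1 = 1 / 0.6156 = 1.6244
Σp_P3ᵢ² = 0.16² + 0.50² + 0.02² + 0.32² = 0.0256 + 0.2500 + 0.0004 + 0.1024 = 0.3784
B_P3 = 1 / 0.3784 = 2.6427
Ranking by B (broadest → narrowest): population P2 (3.51) > population P4 (2.86) > population P3 (2.64) > population P1 (1.62)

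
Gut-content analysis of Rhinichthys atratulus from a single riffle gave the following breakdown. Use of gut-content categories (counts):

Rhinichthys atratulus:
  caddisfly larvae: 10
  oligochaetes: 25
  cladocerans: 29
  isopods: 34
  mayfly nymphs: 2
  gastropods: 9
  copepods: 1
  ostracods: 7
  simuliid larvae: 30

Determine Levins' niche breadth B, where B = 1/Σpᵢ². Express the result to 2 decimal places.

Proportions for Rhinichthys atratulus (n=147): 10/147=0.0680, 25/147=0.1701, 29/147=0.1973, 34/147=0.2313, 2/147=0.0136, 9/147=0.0612, 1/147=0.0068, 7/147=0.0476, 30/147=0.2041
Σpᵢ² = 0.0680² + 0.1701² + 0.1973² + 0.2313² + 0.0136² + 0.0612² + 0.0068² + 0.0476² + 0.2041² = 0.004624 + 0.028934 + 0.038927 + 0.053500 + 0.000185 + 0.003745 + 0.000046 + 0.002266 + 0.041657 = 0.173884
B = 1 / 0.173884 = 5.7510

5.75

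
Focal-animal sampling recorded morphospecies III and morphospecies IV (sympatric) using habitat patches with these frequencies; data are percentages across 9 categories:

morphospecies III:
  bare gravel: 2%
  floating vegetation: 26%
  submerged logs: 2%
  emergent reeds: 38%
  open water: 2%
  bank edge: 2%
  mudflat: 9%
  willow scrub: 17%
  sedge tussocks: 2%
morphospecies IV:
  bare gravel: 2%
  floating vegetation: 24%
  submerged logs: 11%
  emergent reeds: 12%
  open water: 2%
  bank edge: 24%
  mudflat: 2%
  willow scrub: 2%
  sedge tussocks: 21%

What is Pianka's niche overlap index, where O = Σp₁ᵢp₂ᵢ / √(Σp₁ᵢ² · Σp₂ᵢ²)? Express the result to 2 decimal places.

0.58

Convert percentages to proportions (divide by 100).
Σ p₁ᵢp₂ᵢ = 0.0004 + 0.0624 + 0.0022 + 0.0456 + 0.0004 + 0.0048 + 0.0018 + 0.0034 + 0.0042 = 0.1252
Σp_1ᵢ² = 0.02² + 0.26² + 0.02² + 0.38² + 0.02² + 0.02² + 0.09² + 0.17² + 0.02² = 0.0004 + 0.0676 + 0.0004 + 0.1444 + 0.0004 + 0.0004 + 0.0081 + 0.0289 + 0.0004 = 0.2510
Σp_2ᵢ² = 0.02² + 0.24² + 0.11² + 0.12² + 0.02² + 0.24² + 0.02² + 0.02² + 0.21² = 0.0004 + 0.0576 + 0.0121 + 0.0144 + 0.0004 + 0.0576 + 0.0004 + 0.0004 + 0.0441 = 0.1874
O = 0.1252 / √(0.2510 × 0.1874) = 0.1252 / 0.21688 = 0.5773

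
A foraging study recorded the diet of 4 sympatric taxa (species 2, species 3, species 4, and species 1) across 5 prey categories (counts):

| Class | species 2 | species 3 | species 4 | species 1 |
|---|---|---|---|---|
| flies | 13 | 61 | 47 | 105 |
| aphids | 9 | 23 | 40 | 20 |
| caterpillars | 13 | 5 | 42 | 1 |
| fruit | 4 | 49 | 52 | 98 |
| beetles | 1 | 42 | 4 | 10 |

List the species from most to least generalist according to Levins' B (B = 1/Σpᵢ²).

species 4 > species 3 > species 2 > species 1

Proportions for species 2 (n=40): 13/40=0.3250, 9/40=0.2250, 13/40=0.3250, 4/40=0.1000, 1/40=0.0250
Proportions for species 3 (n=180): 61/180=0.3389, 23/180=0.1278, 5/180=0.0278, 49/180=0.2722, 42/180=0.2333
Proportions for species 4 (n=185): 47/185=0.2541, 40/185=0.2162, 42/185=0.2270, 52/185=0.2811, 4/185=0.0216
Proportions for species 1 (n=234): 105/234=0.4487, 20/234=0.0855, 1/234=0.0043, 98/234=0.4188, 10/234=0.0427
Σp_2ᵢ² = 0.3250² + 0.2250² + 0.3250² + 0.1000² + 0.0250² = 0.105625 + 0.050625 + 0.105625 + 0.010000 + 0.000625 = 0.272500
B_2 = 1 / 0.272500 = 3.6697
Σp_3ᵢ² = 0.3389² + 0.1278² + 0.0278² + 0.2722² + 0.2333² = 0.114853 + 0.016333 + 0.000773 + 0.074093 + 0.054429 = 0.260481
B_3 = 1 / 0.260481 = 3.8391
Σp_4ᵢ² = 0.2541² + 0.2162² + 0.2270² + 0.2811² + 0.0216² = 0.064567 + 0.046742 + 0.051529 + 0.079017 + 0.000467 = 0.242322
B_4 = 1 / 0.242322 = 4.1267
Σp_1ᵢ² = 0.4487² + 0.0855² + 0.0043² + 0.4188² + 0.0427² = 0.201332 + 0.007310 + 0.000018 + 0.175393 + 0.001823 = 0.385876
B_1 = 1 / 0.385876 = 2.5915
Ranking by B (broadest → narrowest): species 4 (4.13) > species 3 (3.84) > species 2 (3.67) > species 1 (2.59)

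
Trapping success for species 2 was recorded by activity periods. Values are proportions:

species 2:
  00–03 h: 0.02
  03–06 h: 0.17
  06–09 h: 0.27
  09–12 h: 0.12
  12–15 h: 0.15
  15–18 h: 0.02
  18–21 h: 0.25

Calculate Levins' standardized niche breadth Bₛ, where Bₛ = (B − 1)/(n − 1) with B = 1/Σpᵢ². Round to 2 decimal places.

0.66

Σpᵢ² = 0.02² + 0.17² + 0.27² + 0.12² + 0.15² + 0.02² + 0.25² = 0.0004 + 0.0289 + 0.0729 + 0.0144 + 0.0225 + 0.0004 + 0.0625 = 0.2020
B = 1 / 0.2020 = 4.9505
Bₛ = (B − 1)/(n − 1) = (4.9505 − 1)/(7 − 1) = 3.9505/6 = 0.6584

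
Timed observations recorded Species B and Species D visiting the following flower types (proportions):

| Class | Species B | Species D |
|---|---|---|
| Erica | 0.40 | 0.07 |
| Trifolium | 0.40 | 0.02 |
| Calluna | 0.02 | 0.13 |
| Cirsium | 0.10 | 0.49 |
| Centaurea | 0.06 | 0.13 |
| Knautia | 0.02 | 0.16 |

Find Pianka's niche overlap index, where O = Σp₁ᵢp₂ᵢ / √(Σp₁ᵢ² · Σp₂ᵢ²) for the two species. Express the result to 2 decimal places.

0.31

Σ p₁ᵢp₂ᵢ = 0.0280 + 0.0080 + 0.0026 + 0.0490 + 0.0078 + 0.0032 = 0.0986
Σp_1ᵢ² = 0.40² + 0.40² + 0.02² + 0.10² + 0.06² + 0.02² = 0.1600 + 0.1600 + 0.0004 + 0.0100 + 0.0036 + 0.0004 = 0.3344
Σp_2ᵢ² = 0.07² + 0.02² + 0.13² + 0.49² + 0.13² + 0.16² = 0.0049 + 0.0004 + 0.0169 + 0.2401 + 0.0169 + 0.0256 = 0.3048
O = 0.0986 / √(0.3344 × 0.3048) = 0.0986 / 0.31926 = 0.3088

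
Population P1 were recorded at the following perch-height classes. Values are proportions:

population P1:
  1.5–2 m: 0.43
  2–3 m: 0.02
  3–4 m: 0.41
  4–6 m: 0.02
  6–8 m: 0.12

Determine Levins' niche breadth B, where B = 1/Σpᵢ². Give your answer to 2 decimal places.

Σpᵢ² = 0.43² + 0.02² + 0.41² + 0.02² + 0.12² = 0.1849 + 0.0004 + 0.1681 + 0.0004 + 0.0144 = 0.3682
B = 1 / 0.3682 = 2.7159

2.72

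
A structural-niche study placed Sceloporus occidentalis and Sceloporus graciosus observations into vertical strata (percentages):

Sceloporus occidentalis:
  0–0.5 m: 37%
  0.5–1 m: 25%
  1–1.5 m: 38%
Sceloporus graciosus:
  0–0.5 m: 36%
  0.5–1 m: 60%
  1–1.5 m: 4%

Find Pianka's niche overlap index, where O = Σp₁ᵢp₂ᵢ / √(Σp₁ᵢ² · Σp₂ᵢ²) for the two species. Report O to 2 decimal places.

Convert percentages to proportions (divide by 100).
Σ p₁ᵢp₂ᵢ = 0.1332 + 0.1500 + 0.0152 = 0.2984
Σp_1ᵢ² = 0.37² + 0.25² + 0.38² = 0.1369 + 0.0625 + 0.1444 = 0.3438
Σp_2ᵢ² = 0.36² + 0.60² + 0.04² = 0.1296 + 0.3600 + 0.0016 = 0.4912
O = 0.2984 / √(0.3438 × 0.4912) = 0.2984 / 0.41094 = 0.7261

0.73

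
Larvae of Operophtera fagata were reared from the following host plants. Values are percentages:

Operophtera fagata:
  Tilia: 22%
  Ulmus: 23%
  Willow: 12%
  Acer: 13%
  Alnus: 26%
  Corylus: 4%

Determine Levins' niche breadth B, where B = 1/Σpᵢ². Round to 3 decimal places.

4.955

Convert percentages to proportions (divide by 100).
Σpᵢ² = 0.22² + 0.23² + 0.12² + 0.13² + 0.26² + 0.04² = 0.0484 + 0.0529 + 0.0144 + 0.0169 + 0.0676 + 0.0016 = 0.2018
B = 1 / 0.2018 = 4.95540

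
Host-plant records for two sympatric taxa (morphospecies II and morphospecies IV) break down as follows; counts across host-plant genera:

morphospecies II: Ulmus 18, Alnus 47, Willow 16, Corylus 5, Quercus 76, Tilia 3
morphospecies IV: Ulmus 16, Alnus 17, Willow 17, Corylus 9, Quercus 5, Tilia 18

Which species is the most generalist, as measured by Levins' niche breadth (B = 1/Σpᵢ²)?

Proportions for morphospecies II (n=165): 18/165=0.1091, 47/165=0.2848, 16/165=0.0970, 5/165=0.0303, 76/165=0.4606, 3/165=0.0182
Proportions for morphospecies IV (n=82): 16/82=0.1951, 17/82=0.2073, 17/82=0.2073, 9/82=0.1098, 5/82=0.0610, 18/82=0.2195
Σp_IIᵢ² = 0.1091² + 0.2848² + 0.0970² + 0.0303² + 0.4606² + 0.0182² = 0.011903 + 0.081111 + 0.009409 + 0.000918 + 0.212152 + 0.000331 = 0.315824
B_II = 1 / 0.315824 = 3.1663
Σp_IVᵢ² = 0.1951² + 0.2073² + 0.2073² + 0.1098² + 0.0610² + 0.2195² = 0.038064 + 0.042973 + 0.042973 + 0.012056 + 0.003721 + 0.048180 = 0.187967
B_IV = 1 / 0.187967 = 5.3201
Highest B → broadest niche (most generalist): morphospecies IV (B = 5.32).

morphospecies IV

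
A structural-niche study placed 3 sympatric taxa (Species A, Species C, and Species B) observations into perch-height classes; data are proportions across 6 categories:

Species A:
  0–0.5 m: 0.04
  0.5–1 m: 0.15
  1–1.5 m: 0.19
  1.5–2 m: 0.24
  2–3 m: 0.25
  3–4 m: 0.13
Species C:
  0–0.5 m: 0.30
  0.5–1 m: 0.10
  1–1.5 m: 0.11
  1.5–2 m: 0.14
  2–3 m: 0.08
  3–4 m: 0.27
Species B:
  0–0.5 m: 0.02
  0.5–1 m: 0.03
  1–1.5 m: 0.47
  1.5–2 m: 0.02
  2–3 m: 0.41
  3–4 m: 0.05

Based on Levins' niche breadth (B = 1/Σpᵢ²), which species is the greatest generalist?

Σp_Aᵢ² = 0.04² + 0.15² + 0.19² + 0.24² + 0.25² + 0.13² = 0.0016 + 0.0225 + 0.0361 + 0.0576 + 0.0625 + 0.0169 = 0.1972
B_A = 1 / 0.1972 = 5.0710
Σp_Cᵢ² = 0.30² + 0.10² + 0.11² + 0.14² + 0.08² + 0.27² = 0.0900 + 0.0100 + 0.0121 + 0.0196 + 0.0064 + 0.0729 = 0.2110
B_C = 1 / 0.2110 = 4.7393
Σp_Bᵢ² = 0.02² + 0.03² + 0.47² + 0.02² + 0.41² + 0.05² = 0.0004 + 0.0009 + 0.2209 + 0.0004 + 0.1681 + 0.0025 = 0.3932
B_B = 1 / 0.3932 = 2.5432
Highest B → broadest niche (most generalist): Species A (B = 5.07).

Species A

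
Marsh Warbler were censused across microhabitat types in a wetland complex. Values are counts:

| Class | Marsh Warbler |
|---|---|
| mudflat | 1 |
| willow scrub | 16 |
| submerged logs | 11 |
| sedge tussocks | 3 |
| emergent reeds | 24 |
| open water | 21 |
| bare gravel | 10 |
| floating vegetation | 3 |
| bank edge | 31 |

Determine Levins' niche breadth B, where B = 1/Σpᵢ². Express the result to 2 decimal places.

Proportions for Marsh Warbler (n=120): 1/120=0.0083, 16/120=0.1333, 11/120=0.0917, 3/120=0.0250, 24/120=0.2000, 21/120=0.1750, 10/120=0.0833, 3/120=0.0250, 31/120=0.2583
Σpᵢ² = 0.0083² + 0.1333² + 0.0917² + 0.0250² + 0.2000² + 0.1750² + 0.0833² + 0.0250² + 0.2583² = 0.000069 + 0.017769 + 0.008409 + 0.000625 + 0.040000 + 0.030625 + 0.006939 + 0.000625 + 0.066719 = 0.171780
B = 1 / 0.171780 = 5.8214

5.82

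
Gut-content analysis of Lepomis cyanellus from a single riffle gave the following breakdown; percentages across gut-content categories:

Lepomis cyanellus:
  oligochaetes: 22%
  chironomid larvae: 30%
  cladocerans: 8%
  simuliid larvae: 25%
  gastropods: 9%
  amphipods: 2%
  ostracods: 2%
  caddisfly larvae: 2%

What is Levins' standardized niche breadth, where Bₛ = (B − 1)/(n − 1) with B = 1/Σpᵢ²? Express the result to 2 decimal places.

0.52

Convert percentages to proportions (divide by 100).
Σpᵢ² = 0.22² + 0.30² + 0.08² + 0.25² + 0.09² + 0.02² + 0.02² + 0.02² = 0.0484 + 0.0900 + 0.0064 + 0.0625 + 0.0081 + 0.0004 + 0.0004 + 0.0004 = 0.2166
B = 1 / 0.2166 = 4.6168
Bₛ = (B − 1)/(n − 1) = (4.6168 − 1)/(8 − 1) = 3.6168/7 = 0.5167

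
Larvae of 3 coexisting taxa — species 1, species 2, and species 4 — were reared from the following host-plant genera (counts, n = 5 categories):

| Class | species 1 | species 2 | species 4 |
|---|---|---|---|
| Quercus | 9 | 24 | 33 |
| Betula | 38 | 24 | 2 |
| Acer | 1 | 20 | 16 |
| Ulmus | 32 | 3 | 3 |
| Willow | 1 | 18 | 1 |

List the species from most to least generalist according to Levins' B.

Proportions for species 1 (n=81): 9/81=0.1111, 38/81=0.4691, 1/81=0.0123, 32/81=0.3951, 1/81=0.0123
Proportions for species 2 (n=89): 24/89=0.2697, 24/89=0.2697, 20/89=0.2247, 3/89=0.0337, 18/89=0.2022
Proportions for species 4 (n=55): 33/55=0.6000, 2/55=0.0364, 16/55=0.2909, 3/55=0.0545, 1/55=0.0182
Σp_1ᵢ² = 0.1111² + 0.4691² + 0.0123² + 0.3951² + 0.0123² = 0.012343 + 0.220055 + 0.000151 + 0.156104 + 0.000151 = 0.388804
B_1 = 1 / 0.388804 = 2.5720
Σp_2ᵢ² = 0.2697² + 0.2697² + 0.2247² + 0.0337² + 0.2022² = 0.072738 + 0.072738 + 0.050490 + 0.001136 + 0.040885 = 0.237987
B_2 = 1 / 0.237987 = 4.2019
Σp_4ᵢ² = 0.6000² + 0.0364² + 0.2909² + 0.0545² + 0.0182² = 0.360000 + 0.001325 + 0.084623 + 0.002970 + 0.000331 = 0.449249
B_4 = 1 / 0.449249 = 2.2259
Ranking by B (broadest → narrowest): species 2 (4.20) > species 1 (2.57) > species 4 (2.23)

species 2 > species 1 > species 4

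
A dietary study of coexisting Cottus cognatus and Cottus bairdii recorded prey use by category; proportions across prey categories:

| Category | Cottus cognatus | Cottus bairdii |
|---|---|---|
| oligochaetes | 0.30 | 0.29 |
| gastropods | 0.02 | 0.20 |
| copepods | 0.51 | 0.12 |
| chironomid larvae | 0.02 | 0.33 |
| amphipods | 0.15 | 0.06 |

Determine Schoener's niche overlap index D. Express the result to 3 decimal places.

Σ|p₁ᵢ − p₂ᵢ| = 0.01 + 0.18 + 0.39 + 0.31 + 0.09 = 0.98
D = 1 − ½ × 0.98 = 1 − 0.490 = 0.51000

0.510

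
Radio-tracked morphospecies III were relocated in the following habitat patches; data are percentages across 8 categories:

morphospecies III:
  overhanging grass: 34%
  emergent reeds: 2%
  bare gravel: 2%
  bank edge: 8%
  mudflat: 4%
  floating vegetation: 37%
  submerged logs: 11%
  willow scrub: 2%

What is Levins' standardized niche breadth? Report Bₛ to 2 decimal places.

0.38

Convert percentages to proportions (divide by 100).
Σpᵢ² = 0.34² + 0.02² + 0.02² + 0.08² + 0.04² + 0.37² + 0.11² + 0.02² = 0.1156 + 0.0004 + 0.0004 + 0.0064 + 0.0016 + 0.1369 + 0.0121 + 0.0004 = 0.2738
B = 1 / 0.2738 = 3.6523
Bₛ = (B − 1)/(n − 1) = (3.6523 − 1)/(8 − 1) = 2.6523/7 = 0.3789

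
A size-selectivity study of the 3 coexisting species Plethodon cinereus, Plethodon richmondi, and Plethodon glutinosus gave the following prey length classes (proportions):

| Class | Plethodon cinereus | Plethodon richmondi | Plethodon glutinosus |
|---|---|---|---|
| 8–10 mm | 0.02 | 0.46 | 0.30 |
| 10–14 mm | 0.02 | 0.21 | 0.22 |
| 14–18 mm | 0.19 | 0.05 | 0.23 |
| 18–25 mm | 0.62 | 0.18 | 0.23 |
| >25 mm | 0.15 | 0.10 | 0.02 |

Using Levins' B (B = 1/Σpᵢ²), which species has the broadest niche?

Σp_cineᵢ² = 0.02² + 0.02² + 0.19² + 0.62² + 0.15² = 0.0004 + 0.0004 + 0.0361 + 0.3844 + 0.0225 = 0.4438
B_cine = 1 / 0.4438 = 2.2533
Σp_richᵢ² = 0.46² + 0.21² + 0.05² + 0.18² + 0.10² = 0.2116 + 0.0441 + 0.0025 + 0.0324 + 0.0100 = 0.3006
B_rich = 1 / 0.3006 = 3.3267
Σp_glutᵢ² = 0.30² + 0.22² + 0.23² + 0.23² + 0.02² = 0.0900 + 0.0484 + 0.0529 + 0.0529 + 0.0004 = 0.2446
B_glut = 1 / 0.2446 = 4.0883
Highest B → broadest niche (most generalist): Plethodon glutinosus (B = 4.09).

Plethodon glutinosus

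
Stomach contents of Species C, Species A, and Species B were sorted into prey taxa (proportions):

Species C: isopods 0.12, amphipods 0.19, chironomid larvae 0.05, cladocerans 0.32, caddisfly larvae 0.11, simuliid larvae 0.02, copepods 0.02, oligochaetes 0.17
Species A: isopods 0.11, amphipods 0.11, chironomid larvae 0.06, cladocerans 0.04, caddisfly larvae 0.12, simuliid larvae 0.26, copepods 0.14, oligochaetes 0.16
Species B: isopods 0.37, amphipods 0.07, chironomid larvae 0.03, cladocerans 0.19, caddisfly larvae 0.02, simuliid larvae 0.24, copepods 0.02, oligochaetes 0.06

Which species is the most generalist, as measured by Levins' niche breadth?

Σp_Cᵢ² = 0.12² + 0.19² + 0.05² + 0.32² + 0.11² + 0.02² + 0.02² + 0.17² = 0.0144 + 0.0361 + 0.0025 + 0.1024 + 0.0121 + 0.0004 + 0.0004 + 0.0289 = 0.1972
B_C = 1 / 0.1972 = 5.0710
Σp_Aᵢ² = 0.11² + 0.11² + 0.06² + 0.04² + 0.12² + 0.26² + 0.14² + 0.16² = 0.0121 + 0.0121 + 0.0036 + 0.0016 + 0.0144 + 0.0676 + 0.0196 + 0.0256 = 0.1566
B_A = 1 / 0.1566 = 6.3857
Σp_Bᵢ² = 0.37² + 0.07² + 0.03² + 0.19² + 0.02² + 0.24² + 0.02² + 0.06² = 0.1369 + 0.0049 + 0.0009 + 0.0361 + 0.0004 + 0.0576 + 0.0004 + 0.0036 = 0.2408
B_B = 1 / 0.2408 = 4.1528
Highest B → broadest niche (most generalist): Species A (B = 6.39).

Species A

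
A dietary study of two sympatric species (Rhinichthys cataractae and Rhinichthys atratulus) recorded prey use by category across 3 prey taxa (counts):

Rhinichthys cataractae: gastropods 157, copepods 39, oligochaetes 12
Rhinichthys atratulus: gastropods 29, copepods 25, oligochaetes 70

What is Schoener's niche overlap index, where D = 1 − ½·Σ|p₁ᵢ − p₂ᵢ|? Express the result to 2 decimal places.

0.48

Proportions for Rhinichthys cataractae (n=208): 157/208=0.7548, 39/208=0.1875, 12/208=0.0577
Proportions for Rhinichthys atratulus (n=124): 29/124=0.2339, 25/124=0.2016, 70/124=0.5645
Σ|p₁ᵢ − p₂ᵢ| = 0.5209 + 0.0141 + 0.5068 = 1.0418
D = 1 − ½ × 1.0418 = 1 − 0.52090 = 0.47910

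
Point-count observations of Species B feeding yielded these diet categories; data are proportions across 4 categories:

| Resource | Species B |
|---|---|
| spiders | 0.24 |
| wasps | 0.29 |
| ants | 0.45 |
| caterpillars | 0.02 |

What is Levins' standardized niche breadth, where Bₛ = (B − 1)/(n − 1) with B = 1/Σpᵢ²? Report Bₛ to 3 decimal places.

0.634

Σpᵢ² = 0.24² + 0.29² + 0.45² + 0.02² = 0.0576 + 0.0841 + 0.2025 + 0.0004 = 0.3446
B = 1 / 0.3446 = 2.90192
Bₛ = (B − 1)/(n − 1) = (2.90192 − 1)/(4 − 1) = 1.90192/3 = 0.63397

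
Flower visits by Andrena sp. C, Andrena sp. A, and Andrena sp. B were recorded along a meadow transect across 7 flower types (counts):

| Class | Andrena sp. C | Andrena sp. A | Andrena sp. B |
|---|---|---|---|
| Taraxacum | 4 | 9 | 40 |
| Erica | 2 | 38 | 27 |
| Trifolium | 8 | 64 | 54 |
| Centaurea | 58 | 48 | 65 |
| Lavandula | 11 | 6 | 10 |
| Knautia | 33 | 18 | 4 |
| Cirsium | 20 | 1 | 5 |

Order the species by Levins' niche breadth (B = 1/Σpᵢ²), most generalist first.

Andrena sp. B > Andrena sp. A > Andrena sp. C

Proportions for Andrena sp. C (n=136): 4/136=0.0294, 2/136=0.0147, 8/136=0.0588, 58/136=0.4265, 11/136=0.0809, 33/136=0.2426, 20/136=0.1471
Proportions for Andrena sp. A (n=184): 9/184=0.0489, 38/184=0.2065, 64/184=0.3478, 48/184=0.2609, 6/184=0.0326, 18/184=0.0978, 1/184=0.0054
Proportions for Andrena sp. B (n=205): 40/205=0.1951, 27/205=0.1317, 54/205=0.2634, 65/205=0.3171, 10/205=0.0488, 4/205=0.0195, 5/205=0.0244
Σp_Cᵢ² = 0.0294² + 0.0147² + 0.0588² + 0.4265² + 0.0809² + 0.2426² + 0.1471² = 0.000864 + 0.000216 + 0.003457 + 0.181902 + 0.006545 + 0.058855 + 0.021638 = 0.273477
B_C = 1 / 0.273477 = 3.6566
Σp_Aᵢ² = 0.0489² + 0.2065² + 0.3478² + 0.2609² + 0.0326² + 0.0978² + 0.0054² = 0.002391 + 0.042642 + 0.120965 + 0.068069 + 0.001063 + 0.009565 + 0.000029 = 0.244724
B_A = 1 / 0.244724 = 4.0862
Σp_Bᵢ² = 0.1951² + 0.1317² + 0.2634² + 0.3171² + 0.0488² + 0.0195² + 0.0244² = 0.038064 + 0.017345 + 0.069380 + 0.100552 + 0.002381 + 0.000380 + 0.000595 = 0.228697
B_B = 1 / 0.228697 = 4.3726
Ranking by B (broadest → narrowest): Andrena sp. B (4.37) > Andrena sp. A (4.09) > Andrena sp. C (3.66)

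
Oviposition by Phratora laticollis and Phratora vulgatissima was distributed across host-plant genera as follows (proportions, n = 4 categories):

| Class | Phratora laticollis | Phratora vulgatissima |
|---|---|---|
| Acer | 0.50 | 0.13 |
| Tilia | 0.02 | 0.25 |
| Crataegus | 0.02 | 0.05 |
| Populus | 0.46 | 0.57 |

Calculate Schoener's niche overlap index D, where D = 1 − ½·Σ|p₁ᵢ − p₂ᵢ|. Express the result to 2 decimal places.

0.63

Σ|p₁ᵢ − p₂ᵢ| = 0.37 + 0.23 + 0.03 + 0.11 = 0.74
D = 1 − ½ × 0.74 = 1 − 0.370 = 0.6300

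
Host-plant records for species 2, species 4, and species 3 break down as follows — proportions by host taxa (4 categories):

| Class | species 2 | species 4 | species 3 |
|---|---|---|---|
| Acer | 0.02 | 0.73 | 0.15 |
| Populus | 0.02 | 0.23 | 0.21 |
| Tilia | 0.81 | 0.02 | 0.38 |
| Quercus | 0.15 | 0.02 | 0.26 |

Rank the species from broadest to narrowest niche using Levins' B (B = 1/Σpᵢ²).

Σp_2ᵢ² = 0.02² + 0.02² + 0.81² + 0.15² = 0.0004 + 0.0004 + 0.6561 + 0.0225 = 0.6794
B_2 = 1 / 0.6794 = 1.4719
Σp_4ᵢ² = 0.73² + 0.23² + 0.02² + 0.02² = 0.5329 + 0.0529 + 0.0004 + 0.0004 = 0.5866
B_4 = 1 / 0.5866 = 1.7047
Σp_3ᵢ² = 0.15² + 0.21² + 0.38² + 0.26² = 0.0225 + 0.0441 + 0.1444 + 0.0676 = 0.2786
B_3 = 1 / 0.2786 = 3.5894
Ranking by B (broadest → narrowest): species 3 (3.59) > species 4 (1.70) > species 2 (1.47)

species 3 > species 4 > species 2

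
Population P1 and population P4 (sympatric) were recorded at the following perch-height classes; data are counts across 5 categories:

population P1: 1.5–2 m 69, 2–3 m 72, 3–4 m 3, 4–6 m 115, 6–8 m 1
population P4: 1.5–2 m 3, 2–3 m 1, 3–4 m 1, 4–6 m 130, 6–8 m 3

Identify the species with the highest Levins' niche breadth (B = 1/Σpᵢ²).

Proportions for population P1 (n=260): 69/260=0.2654, 72/260=0.2769, 3/260=0.0115, 115/260=0.4423, 1/260=0.0038
Proportions for population P4 (n=138): 3/138=0.0217, 1/138=0.0072, 1/138=0.0072, 130/138=0.9420, 3/138=0.0217
Σp_P1ᵢ² = 0.2654² + 0.2769² + 0.0115² + 0.4423² + 0.0038² = 0.070437 + 0.076674 + 0.000132 + 0.195629 + 0.000014 = 0.342886
B_P1 = 1 / 0.342886 = 2.9164
Σp_P4ᵢ² = 0.0217² + 0.0072² + 0.0072² + 0.9420² + 0.0217² = 0.000471 + 0.000052 + 0.000052 + 0.887364 + 0.000471 = 0.888410
B_P4 = 1 / 0.888410 = 1.1256
Highest B → broadest niche (most generalist): population P1 (B = 2.92).

population P1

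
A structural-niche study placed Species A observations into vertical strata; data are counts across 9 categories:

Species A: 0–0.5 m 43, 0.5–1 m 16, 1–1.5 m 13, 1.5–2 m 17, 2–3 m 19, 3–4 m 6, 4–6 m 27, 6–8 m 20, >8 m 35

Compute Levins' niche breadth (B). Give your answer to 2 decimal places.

7.23

Proportions for Species A (n=196): 43/196=0.2194, 16/196=0.0816, 13/196=0.0663, 17/196=0.0867, 19/196=0.0969, 6/196=0.0306, 27/196=0.1378, 20/196=0.1020, 35/196=0.1786
Σpᵢ² = 0.2194² + 0.0816² + 0.0663² + 0.0867² + 0.0969² + 0.0306² + 0.1378² + 0.1020² + 0.1786² = 0.048136 + 0.006659 + 0.004396 + 0.007517 + 0.009390 + 0.000936 + 0.018989 + 0.010404 + 0.031898 = 0.138325
B = 1 / 0.138325 = 7.2294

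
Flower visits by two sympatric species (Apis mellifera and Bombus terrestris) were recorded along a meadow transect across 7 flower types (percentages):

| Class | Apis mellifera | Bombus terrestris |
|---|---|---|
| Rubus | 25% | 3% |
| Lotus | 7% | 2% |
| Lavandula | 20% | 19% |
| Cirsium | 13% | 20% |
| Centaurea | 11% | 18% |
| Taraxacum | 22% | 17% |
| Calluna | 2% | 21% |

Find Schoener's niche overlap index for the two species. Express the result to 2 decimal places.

Convert percentages to proportions (divide by 100).
Σ|p₁ᵢ − p₂ᵢ| = 0.22 + 0.05 + 0.01 + 0.07 + 0.07 + 0.05 + 0.19 = 0.66
D = 1 − ½ × 0.66 = 1 − 0.330 = 0.6700

0.67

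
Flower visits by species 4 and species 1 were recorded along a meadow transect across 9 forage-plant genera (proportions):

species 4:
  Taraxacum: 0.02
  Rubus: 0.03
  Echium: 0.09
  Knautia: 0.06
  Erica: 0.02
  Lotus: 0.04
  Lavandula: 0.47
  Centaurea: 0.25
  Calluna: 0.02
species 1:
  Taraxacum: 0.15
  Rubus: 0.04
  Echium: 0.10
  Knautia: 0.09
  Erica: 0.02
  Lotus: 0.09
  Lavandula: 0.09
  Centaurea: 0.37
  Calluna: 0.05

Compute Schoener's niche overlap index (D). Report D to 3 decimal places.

Σ|p₁ᵢ − p₂ᵢ| = 0.13 + 0.01 + 0.01 + 0.03 + 0.00 + 0.05 + 0.38 + 0.12 + 0.03 = 0.76
D = 1 − ½ × 0.76 = 1 − 0.380 = 0.62000

0.620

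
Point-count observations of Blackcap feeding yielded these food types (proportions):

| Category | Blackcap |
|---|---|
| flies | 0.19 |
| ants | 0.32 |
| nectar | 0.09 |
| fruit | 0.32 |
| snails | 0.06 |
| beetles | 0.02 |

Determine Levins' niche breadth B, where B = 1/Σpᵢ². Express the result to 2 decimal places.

3.95

Σpᵢ² = 0.19² + 0.32² + 0.09² + 0.32² + 0.06² + 0.02² = 0.0361 + 0.1024 + 0.0081 + 0.1024 + 0.0036 + 0.0004 = 0.2530
B = 1 / 0.2530 = 3.9526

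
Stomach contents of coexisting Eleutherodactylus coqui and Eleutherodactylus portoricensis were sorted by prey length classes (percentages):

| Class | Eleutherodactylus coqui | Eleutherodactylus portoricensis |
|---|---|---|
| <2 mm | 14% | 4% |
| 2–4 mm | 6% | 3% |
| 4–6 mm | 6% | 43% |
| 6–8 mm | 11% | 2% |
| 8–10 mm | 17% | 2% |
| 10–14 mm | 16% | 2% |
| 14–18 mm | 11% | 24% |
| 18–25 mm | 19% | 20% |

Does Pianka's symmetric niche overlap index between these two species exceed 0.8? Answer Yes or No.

No

Convert percentages to proportions (divide by 100).
Σ p₁ᵢp₂ᵢ = 0.0056 + 0.0018 + 0.0258 + 0.0022 + 0.0034 + 0.0032 + 0.0264 + 0.0380 = 0.1064
Σp_1ᵢ² = 0.14² + 0.06² + 0.06² + 0.11² + 0.17² + 0.16² + 0.11² + 0.19² = 0.0196 + 0.0036 + 0.0036 + 0.0121 + 0.0289 + 0.0256 + 0.0121 + 0.0361 = 0.1416
Σp_2ᵢ² = 0.04² + 0.03² + 0.43² + 0.02² + 0.02² + 0.02² + 0.24² + 0.20² = 0.0016 + 0.0009 + 0.1849 + 0.0004 + 0.0004 + 0.0004 + 0.0576 + 0.0400 = 0.2862
O = 0.1064 / √(0.1416 × 0.2862) = 0.1064 / 0.20131 = 0.5285
O = 0.5285 < 0.8 → No.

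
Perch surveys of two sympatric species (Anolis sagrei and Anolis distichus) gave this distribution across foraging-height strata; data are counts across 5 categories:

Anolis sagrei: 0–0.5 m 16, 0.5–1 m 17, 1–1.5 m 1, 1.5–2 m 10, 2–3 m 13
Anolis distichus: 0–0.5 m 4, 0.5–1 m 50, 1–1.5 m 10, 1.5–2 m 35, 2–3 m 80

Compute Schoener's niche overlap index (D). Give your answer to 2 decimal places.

Proportions for Anolis sagrei (n=57): 16/57=0.2807, 17/57=0.2982, 1/57=0.0175, 10/57=0.1754, 13/57=0.2281
Proportions for Anolis distichus (n=179): 4/179=0.0223, 50/179=0.2793, 10/179=0.0559, 35/179=0.1955, 80/179=0.4469
Σ|p₁ᵢ − p₂ᵢ| = 0.2584 + 0.0189 + 0.0384 + 0.0201 + 0.2188 = 0.5546
D = 1 − ½ × 0.5546 = 1 − 0.27730 = 0.72270

0.72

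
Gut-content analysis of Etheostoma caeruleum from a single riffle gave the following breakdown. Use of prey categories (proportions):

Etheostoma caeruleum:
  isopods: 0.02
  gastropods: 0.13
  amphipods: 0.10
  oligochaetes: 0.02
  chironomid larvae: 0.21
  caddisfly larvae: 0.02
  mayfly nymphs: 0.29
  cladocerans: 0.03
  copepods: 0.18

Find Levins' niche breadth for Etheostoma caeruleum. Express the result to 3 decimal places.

5.274

Σpᵢ² = 0.02² + 0.13² + 0.10² + 0.02² + 0.21² + 0.02² + 0.29² + 0.03² + 0.18² = 0.0004 + 0.0169 + 0.0100 + 0.0004 + 0.0441 + 0.0004 + 0.0841 + 0.0009 + 0.0324 = 0.1896
B = 1 / 0.1896 = 5.27426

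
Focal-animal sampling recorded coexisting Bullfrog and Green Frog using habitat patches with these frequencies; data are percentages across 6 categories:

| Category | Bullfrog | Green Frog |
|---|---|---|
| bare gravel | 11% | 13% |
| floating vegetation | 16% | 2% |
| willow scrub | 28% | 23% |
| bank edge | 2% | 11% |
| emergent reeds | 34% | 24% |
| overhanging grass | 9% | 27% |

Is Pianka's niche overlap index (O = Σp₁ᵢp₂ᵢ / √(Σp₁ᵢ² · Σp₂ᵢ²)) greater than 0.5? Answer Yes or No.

Convert percentages to proportions (divide by 100).
Σ p₁ᵢp₂ᵢ = 0.0143 + 0.0032 + 0.0644 + 0.0022 + 0.0816 + 0.0243 = 0.1900
Σp_1ᵢ² = 0.11² + 0.16² + 0.28² + 0.02² + 0.34² + 0.09² = 0.0121 + 0.0256 + 0.0784 + 0.0004 + 0.1156 + 0.0081 = 0.2402
Σp_2ᵢ² = 0.13² + 0.02² + 0.23² + 0.11² + 0.24² + 0.27² = 0.0169 + 0.0004 + 0.0529 + 0.0121 + 0.0576 + 0.0729 = 0.2128
O = 0.1900 / √(0.2402 × 0.2128) = 0.1900 / 0.22609 = 0.8404
O = 0.8404 > 0.5 → Yes.

Yes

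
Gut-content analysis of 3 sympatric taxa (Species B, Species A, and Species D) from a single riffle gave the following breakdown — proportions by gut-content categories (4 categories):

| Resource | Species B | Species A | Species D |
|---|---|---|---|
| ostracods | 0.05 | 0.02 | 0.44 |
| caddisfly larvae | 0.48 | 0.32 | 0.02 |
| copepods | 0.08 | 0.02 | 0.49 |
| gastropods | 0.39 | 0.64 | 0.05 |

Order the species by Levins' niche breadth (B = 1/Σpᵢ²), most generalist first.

Species B > Species D > Species A

Σp_Bᵢ² = 0.05² + 0.48² + 0.08² + 0.39² = 0.0025 + 0.2304 + 0.0064 + 0.1521 = 0.3914
B_B = 1 / 0.3914 = 2.5549
Σp_Aᵢ² = 0.02² + 0.32² + 0.02² + 0.64² = 0.0004 + 0.1024 + 0.0004 + 0.4096 = 0.5128
B_A = 1 / 0.5128 = 1.9501
Σp_Dᵢ² = 0.44² + 0.02² + 0.49² + 0.05² = 0.1936 + 0.0004 + 0.2401 + 0.0025 = 0.4366
B_D = 1 / 0.4366 = 2.2904
Ranking by B (broadest → narrowest): Species B (2.55) > Species D (2.29) > Species A (1.95)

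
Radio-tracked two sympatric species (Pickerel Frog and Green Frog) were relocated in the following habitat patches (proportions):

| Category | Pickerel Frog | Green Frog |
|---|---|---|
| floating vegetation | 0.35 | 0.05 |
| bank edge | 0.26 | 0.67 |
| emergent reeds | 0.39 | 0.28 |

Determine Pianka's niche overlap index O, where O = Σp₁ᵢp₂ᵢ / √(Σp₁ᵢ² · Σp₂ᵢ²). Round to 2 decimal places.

Σ p₁ᵢp₂ᵢ = 0.0175 + 0.1742 + 0.1092 = 0.3009
Σp_1ᵢ² = 0.35² + 0.26² + 0.39² = 0.1225 + 0.0676 + 0.1521 = 0.3422
Σp_2ᵢ² = 0.05² + 0.67² + 0.28² = 0.0025 + 0.4489 + 0.0784 = 0.5298
O = 0.3009 / √(0.3422 × 0.5298) = 0.3009 / 0.42579 = 0.7067

0.71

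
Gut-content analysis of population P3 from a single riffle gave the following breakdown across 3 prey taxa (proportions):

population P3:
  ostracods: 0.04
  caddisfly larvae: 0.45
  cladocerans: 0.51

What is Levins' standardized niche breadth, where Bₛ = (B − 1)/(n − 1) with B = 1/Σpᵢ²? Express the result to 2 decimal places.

Σpᵢ² = 0.04² + 0.45² + 0.51² = 0.0016 + 0.2025 + 0.2601 = 0.4642
B = 1 / 0.4642 = 2.1542
Bₛ = (B − 1)/(n − 1) = (2.1542 − 1)/(3 − 1) = 1.1542/2 = 0.5771

0.58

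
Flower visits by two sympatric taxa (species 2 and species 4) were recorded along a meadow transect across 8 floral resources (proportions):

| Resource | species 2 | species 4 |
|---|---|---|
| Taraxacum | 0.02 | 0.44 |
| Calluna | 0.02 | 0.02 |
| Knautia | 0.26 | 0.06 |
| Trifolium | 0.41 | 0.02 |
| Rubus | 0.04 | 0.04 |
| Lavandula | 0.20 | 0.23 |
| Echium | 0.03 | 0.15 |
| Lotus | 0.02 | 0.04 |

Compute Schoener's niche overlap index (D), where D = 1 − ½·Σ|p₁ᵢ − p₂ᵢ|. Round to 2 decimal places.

0.41

Σ|p₁ᵢ − p₂ᵢ| = 0.42 + 0.00 + 0.20 + 0.39 + 0.00 + 0.03 + 0.12 + 0.02 = 1.18
D = 1 − ½ × 1.18 = 1 − 0.590 = 0.4100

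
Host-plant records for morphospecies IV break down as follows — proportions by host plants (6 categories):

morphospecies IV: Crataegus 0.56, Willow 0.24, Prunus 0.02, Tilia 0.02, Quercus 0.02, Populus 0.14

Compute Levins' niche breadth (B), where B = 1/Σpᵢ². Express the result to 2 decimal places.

2.55

Σpᵢ² = 0.56² + 0.24² + 0.02² + 0.02² + 0.02² + 0.14² = 0.3136 + 0.0576 + 0.0004 + 0.0004 + 0.0004 + 0.0196 = 0.3920
B = 1 / 0.3920 = 2.5510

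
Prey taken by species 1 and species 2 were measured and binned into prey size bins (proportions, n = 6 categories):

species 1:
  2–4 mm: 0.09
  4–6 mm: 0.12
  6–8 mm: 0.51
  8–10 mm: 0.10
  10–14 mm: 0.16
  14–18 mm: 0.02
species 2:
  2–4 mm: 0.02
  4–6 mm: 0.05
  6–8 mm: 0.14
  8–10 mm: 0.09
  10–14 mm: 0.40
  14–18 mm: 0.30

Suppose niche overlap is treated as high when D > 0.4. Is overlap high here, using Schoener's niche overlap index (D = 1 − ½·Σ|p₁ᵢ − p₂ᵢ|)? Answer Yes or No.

Yes

Σ|p₁ᵢ − p₂ᵢ| = 0.07 + 0.07 + 0.37 + 0.01 + 0.24 + 0.28 = 1.04
D = 1 − ½ × 1.04 = 1 − 0.520 = 0.4800
D = 0.4800 > 0.4 → Yes.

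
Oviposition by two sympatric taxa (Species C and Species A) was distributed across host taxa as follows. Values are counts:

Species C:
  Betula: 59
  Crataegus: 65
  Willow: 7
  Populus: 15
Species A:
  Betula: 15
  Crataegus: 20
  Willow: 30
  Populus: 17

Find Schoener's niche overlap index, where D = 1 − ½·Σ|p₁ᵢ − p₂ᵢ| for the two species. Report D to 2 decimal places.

0.58

Proportions for Species C (n=146): 59/146=0.4041, 65/146=0.4452, 7/146=0.0479, 15/146=0.1027
Proportions for Species A (n=82): 15/82=0.1829, 20/82=0.2439, 30/82=0.3659, 17/82=0.2073
Σ|p₁ᵢ − p₂ᵢ| = 0.2212 + 0.2013 + 0.3180 + 0.1046 = 0.8451
D = 1 − ½ × 0.8451 = 1 − 0.42255 = 0.57745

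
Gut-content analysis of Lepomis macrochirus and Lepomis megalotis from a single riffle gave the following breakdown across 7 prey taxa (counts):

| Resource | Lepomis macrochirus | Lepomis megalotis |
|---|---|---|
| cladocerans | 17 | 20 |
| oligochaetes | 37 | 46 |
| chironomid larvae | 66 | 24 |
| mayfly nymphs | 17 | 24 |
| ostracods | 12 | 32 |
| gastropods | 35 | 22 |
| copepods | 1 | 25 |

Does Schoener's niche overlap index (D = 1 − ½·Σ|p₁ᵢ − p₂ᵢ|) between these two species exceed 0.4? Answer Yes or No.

Proportions for Lepomis macrochirus (n=185): 17/185=0.0919, 37/185=0.2000, 66/185=0.3568, 17/185=0.0919, 12/185=0.0649, 35/185=0.1892, 1/185=0.0054
Proportions for Lepomis megalotis (n=193): 20/193=0.1036, 46/193=0.2383, 24/193=0.1244, 24/193=0.1244, 32/193=0.1658, 22/193=0.1140, 25/193=0.1295
Σ|p₁ᵢ − p₂ᵢ| = 0.0117 + 0.0383 + 0.2324 + 0.0325 + 0.1009 + 0.0752 + 0.1241 = 0.6151
D = 1 − ½ × 0.6151 = 1 − 0.30755 = 0.69245
D = 0.69245 > 0.4 → Yes.

Yes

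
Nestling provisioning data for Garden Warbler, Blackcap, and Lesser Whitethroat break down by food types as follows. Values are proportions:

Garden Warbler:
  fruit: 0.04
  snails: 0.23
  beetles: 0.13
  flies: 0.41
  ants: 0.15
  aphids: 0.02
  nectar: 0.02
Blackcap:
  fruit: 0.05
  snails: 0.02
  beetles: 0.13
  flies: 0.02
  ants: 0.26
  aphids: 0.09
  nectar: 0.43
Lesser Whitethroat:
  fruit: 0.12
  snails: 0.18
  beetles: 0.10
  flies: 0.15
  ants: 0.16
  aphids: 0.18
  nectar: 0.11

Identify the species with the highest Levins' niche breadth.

Σp_Warbᵢ² = 0.04² + 0.23² + 0.13² + 0.41² + 0.15² + 0.02² + 0.02² = 0.0016 + 0.0529 + 0.0169 + 0.1681 + 0.0225 + 0.0004 + 0.0004 = 0.2628
B_Warb = 1 / 0.2628 = 3.8052
Σp_Blacᵢ² = 0.05² + 0.02² + 0.13² + 0.02² + 0.26² + 0.09² + 0.43² = 0.0025 + 0.0004 + 0.0169 + 0.0004 + 0.0676 + 0.0081 + 0.1849 = 0.2808
B_Blac = 1 / 0.2808 = 3.5613
Σp_Whitᵢ² = 0.12² + 0.18² + 0.10² + 0.15² + 0.16² + 0.18² + 0.11² = 0.0144 + 0.0324 + 0.0100 + 0.0225 + 0.0256 + 0.0324 + 0.0121 = 0.1494
B_Whit = 1 / 0.1494 = 6.6934
Highest B → broadest niche (most generalist): Lesser Whitethroat (B = 6.69).

Lesser Whitethroat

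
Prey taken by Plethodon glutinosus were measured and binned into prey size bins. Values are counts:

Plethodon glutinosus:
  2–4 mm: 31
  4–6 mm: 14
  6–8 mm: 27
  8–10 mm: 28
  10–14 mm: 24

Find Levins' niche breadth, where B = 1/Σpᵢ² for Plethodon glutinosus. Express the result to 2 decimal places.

Proportions for Plethodon glutinosus (n=124): 31/124=0.2500, 14/124=0.1129, 27/124=0.2177, 28/124=0.2258, 24/124=0.1935
Σpᵢ² = 0.2500² + 0.1129² + 0.2177² + 0.2258² + 0.1935² = 0.062500 + 0.012746 + 0.047393 + 0.050986 + 0.037442 = 0.211067
B = 1 / 0.211067 = 4.7378

4.74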